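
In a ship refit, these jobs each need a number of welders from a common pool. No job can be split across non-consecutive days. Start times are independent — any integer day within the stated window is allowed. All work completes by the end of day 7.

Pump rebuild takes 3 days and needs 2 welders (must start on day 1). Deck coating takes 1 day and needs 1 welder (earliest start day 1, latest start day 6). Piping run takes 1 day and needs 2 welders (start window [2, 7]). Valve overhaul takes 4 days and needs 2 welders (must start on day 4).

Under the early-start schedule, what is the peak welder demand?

4

Early-start schedule: Pump rebuild@1, Deck coating@1, Piping run@2, Valve overhaul@4.
Load per day: day 1: 3, day 2: 4, day 3: 2, day 4: 2, day 5: 2, day 6: 2, day 7: 2.
Peak is 4.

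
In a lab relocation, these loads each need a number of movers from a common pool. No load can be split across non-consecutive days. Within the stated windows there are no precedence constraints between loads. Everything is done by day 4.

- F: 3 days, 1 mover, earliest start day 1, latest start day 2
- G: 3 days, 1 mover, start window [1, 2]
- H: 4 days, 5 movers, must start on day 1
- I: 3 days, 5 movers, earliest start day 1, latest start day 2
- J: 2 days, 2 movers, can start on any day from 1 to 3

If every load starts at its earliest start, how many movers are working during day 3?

12

At early start, day 3 has: F, G, H, I.
Demand: 1 + 1 + 5 + 5 = 12.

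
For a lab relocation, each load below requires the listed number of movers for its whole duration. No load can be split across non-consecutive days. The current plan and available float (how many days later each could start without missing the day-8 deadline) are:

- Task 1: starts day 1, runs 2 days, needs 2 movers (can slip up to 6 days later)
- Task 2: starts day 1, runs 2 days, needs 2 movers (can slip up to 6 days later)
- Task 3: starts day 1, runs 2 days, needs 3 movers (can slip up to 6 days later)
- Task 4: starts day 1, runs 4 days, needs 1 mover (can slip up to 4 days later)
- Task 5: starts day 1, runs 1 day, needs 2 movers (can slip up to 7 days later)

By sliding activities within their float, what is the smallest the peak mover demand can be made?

3

Early-start (Task 1@1, Task 2@1, Task 3@1, Task 4@1, Task 5@1) gives peak 10: d1:10  d2:8  d3:1  d4:1  d5:0  d6:0  d7:0  d8:0.
Shift Task 2→3, Task 3→5, Task 5→7.
Schedule Task 1@1, Task 2@3, Task 3@5, Task 4@1, Task 5@7: d1:3  d2:3  d3:3  d4:3  d5:3  d6:3  d7:2  d8:0 — peak 3.
Total mover-days = 20 over 8 days ⇒ peak ≥ ⌈20/8⌉ = 3, so 3 is optimal.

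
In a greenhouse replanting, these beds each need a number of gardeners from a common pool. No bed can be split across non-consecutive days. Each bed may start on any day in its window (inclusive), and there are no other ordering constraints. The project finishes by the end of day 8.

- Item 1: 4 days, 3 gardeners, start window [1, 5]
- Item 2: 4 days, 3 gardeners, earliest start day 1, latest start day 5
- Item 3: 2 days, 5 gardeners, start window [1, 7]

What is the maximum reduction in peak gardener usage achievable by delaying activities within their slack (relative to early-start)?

5

Early-start peak: d1:11  d2:11  d3:6  d4:6  d5:0  d6:0  d7:0  d8:0 ⇒ 11.
Leveled (Item 1@1, Item 2@1, Item 3@5): d1:6  d2:6  d3:6  d4:6  d5:5  d6:5  d7:0  d8:0 ⇒ 6.
Reduction 11 − 6 = 5.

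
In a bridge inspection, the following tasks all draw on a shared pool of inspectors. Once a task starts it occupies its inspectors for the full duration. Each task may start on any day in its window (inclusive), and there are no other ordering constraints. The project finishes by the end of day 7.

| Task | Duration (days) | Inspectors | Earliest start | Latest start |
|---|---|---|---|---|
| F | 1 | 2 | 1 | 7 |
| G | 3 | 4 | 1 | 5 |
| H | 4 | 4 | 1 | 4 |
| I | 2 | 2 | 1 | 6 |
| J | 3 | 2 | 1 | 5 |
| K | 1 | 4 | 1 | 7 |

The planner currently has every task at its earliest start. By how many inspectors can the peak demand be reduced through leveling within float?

10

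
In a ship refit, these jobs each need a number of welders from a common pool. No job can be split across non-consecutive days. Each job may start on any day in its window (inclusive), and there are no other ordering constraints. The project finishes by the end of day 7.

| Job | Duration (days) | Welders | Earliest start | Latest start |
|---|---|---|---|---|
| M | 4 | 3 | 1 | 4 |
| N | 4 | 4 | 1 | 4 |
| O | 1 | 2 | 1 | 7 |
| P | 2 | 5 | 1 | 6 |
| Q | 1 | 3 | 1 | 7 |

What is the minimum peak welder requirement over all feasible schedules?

7

Early-start (M@1, N@1, O@1, P@1, Q@1) gives peak 17: d1:17  d2:12  d3:7  d4:7  d5:0  d6:0  d7:0.
Shift O→5, P→5, Q→7.
Schedule M@1, N@1, O@5, P@5, Q@7: d1:7  d2:7  d3:7  d4:7  d5:7  d6:5  d7:3 — peak 7.
Total welder-days = 43 over 7 days ⇒ peak ≥ ⌈43/7⌉ = 7, so 7 is optimal.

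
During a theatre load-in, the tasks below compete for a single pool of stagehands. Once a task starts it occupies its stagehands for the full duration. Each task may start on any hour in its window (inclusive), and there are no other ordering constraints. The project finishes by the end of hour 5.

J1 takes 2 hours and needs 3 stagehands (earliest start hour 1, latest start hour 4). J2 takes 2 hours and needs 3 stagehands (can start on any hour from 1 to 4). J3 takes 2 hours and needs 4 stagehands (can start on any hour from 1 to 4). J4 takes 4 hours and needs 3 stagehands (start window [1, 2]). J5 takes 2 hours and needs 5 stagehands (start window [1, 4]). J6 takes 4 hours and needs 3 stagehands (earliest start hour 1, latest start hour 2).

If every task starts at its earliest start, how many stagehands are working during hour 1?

21

At early start, hour 1 has: J1, J2, J3, J4, J5, J6.
Demand: 3 + 3 + 4 + 3 + 5 + 3 = 21.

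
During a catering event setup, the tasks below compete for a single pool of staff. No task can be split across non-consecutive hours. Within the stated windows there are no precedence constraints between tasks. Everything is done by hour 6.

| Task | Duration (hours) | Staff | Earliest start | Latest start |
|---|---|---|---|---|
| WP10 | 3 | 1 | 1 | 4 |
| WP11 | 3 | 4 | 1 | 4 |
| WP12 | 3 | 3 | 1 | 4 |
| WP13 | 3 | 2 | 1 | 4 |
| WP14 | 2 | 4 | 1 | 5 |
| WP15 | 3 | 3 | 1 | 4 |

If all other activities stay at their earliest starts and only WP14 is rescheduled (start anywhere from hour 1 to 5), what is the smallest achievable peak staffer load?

WP14@1: h1:17  h2:17  h3:13  h4:0  h5:0  h6:0 → peak 17
WP14@2: h1:13  h2:17  h3:17  h4:0  h5:0  h6:0 → peak 17
WP14@3: h1:13  h2:13  h3:17  h4:4  h5:0  h6:0 → peak 17
WP14@4: h1:13  h2:13  h3:13  h4:4  h5:4  h6:0 → peak 13
WP14@5: h1:13  h2:13  h3:13  h4:0  h5:4  h6:4 → peak 13
Best is WP14@4, peak 13.

13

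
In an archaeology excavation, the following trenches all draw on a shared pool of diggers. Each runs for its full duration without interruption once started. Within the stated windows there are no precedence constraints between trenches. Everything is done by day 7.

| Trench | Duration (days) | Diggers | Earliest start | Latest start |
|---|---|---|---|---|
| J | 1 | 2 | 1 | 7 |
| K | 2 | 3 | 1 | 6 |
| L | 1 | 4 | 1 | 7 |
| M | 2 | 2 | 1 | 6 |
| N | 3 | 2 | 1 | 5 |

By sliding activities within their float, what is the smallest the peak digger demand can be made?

Early-start (J@1, K@1, L@1, M@1, N@1) gives peak 13: d1:13  d2:7  d3:2  d4:0  d5:0  d6:0  d7:0.
Shift K→2, L→4, M→5, N→5.
Schedule J@1, K@2, L@4, M@5, N@5: d1:2  d2:3  d3:3  d4:4  d5:4  d6:4  d7:2 — peak 4.
Total digger-days = 22 over 7 days ⇒ peak ≥ ⌈22/7⌉ = 4, so 4 is optimal.

4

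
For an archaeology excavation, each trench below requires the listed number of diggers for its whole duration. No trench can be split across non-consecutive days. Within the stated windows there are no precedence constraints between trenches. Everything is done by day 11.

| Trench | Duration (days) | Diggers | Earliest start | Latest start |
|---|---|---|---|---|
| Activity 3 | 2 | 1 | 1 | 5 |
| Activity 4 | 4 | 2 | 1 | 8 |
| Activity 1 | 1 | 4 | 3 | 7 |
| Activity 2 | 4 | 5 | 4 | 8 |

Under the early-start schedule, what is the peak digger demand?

7

Early-start schedule: Activity 3@1, Activity 4@1, Activity 1@3, Activity 2@4.
Load per day: day 1: 3, day 2: 3, day 3: 6, day 4: 7, day 5: 5, day 6: 5, day 7: 5, day 8: 0, day 9: 0, day 10: 0, day 11: 0.
Peak is 7.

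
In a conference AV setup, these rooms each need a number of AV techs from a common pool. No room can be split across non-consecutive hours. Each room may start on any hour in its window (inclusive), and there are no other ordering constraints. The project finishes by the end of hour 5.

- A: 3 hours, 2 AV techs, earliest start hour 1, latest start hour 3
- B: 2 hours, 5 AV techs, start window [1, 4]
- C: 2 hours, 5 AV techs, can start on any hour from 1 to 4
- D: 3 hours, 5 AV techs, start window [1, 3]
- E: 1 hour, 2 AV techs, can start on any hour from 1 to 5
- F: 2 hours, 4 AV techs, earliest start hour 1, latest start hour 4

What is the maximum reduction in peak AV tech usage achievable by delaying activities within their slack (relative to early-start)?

12

Early-start peak: h1:23  h2:21  h3:7  h4:0  h5:0 ⇒ 23.
Leveled (A@1, B@1, C@4, D@3, E@1, F@2): h1:9  h2:11  h3:11  h4:10  h5:10 ⇒ 11.
Reduction 23 − 11 = 12.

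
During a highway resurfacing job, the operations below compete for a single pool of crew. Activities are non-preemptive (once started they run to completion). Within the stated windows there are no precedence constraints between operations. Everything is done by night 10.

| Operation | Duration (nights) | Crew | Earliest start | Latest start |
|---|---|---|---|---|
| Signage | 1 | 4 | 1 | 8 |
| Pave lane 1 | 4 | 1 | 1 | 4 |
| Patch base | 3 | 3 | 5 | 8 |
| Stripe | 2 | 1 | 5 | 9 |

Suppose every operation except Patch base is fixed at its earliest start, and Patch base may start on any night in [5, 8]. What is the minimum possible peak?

Patch base@5: n1:5  n2:1  n3:1  n4:1  n5:4  n6:4  n7:3  n8:0  n9:0  n10:0 → peak 5
Patch base@6: n1:5  n2:1  n3:1  n4:1  n5:1  n6:4  n7:3  n8:3  n9:0  n10:0 → peak 5
Patch base@7: n1:5  n2:1  n3:1  n4:1  n5:1  n6:1  n7:3  n8:3  n9:3  n10:0 → peak 5
Patch base@8: n1:5  n2:1  n3:1  n4:1  n5:1  n6:1  n7:0  n8:3  n9:3  n10:3 → peak 5
Best is Patch base@5, peak 5.

5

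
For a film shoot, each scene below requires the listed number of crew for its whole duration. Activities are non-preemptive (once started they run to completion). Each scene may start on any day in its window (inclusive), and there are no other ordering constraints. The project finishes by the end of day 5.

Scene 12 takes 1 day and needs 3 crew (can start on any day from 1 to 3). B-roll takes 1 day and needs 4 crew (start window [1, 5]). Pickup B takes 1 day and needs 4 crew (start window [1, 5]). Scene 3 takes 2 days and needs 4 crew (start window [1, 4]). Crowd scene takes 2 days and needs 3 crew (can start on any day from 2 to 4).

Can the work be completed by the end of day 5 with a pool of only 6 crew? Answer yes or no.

The minimum achievable peak is 7; 6 < 7, so no feasible schedule stays within the cap.

no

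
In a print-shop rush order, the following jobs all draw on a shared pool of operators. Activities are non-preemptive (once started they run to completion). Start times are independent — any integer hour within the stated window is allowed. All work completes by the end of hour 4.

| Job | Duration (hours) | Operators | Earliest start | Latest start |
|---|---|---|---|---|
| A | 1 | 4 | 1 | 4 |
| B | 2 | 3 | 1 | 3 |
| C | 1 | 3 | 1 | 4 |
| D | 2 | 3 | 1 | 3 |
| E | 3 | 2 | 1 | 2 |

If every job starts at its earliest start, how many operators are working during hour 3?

At early start, hour 3 has: E.
Demand: 2 = 2.

2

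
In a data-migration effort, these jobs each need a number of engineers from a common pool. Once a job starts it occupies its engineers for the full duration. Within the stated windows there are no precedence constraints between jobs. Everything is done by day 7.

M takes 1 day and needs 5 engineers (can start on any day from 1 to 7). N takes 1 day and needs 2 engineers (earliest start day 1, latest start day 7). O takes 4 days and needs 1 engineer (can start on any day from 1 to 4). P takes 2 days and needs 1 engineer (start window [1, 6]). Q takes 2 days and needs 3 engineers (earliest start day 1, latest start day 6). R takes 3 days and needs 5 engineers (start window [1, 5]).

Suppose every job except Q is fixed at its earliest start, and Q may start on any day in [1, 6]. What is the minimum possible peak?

Q@1: d1:17  d2:10  d3:6  d4:1  d5:0  d6:0  d7:0 → peak 17
Q@2: d1:14  d2:10  d3:9  d4:1  d5:0  d6:0  d7:0 → peak 14
Q@3: d1:14  d2:7  d3:9  d4:4  d5:0  d6:0  d7:0 → peak 14
Q@4: d1:14  d2:7  d3:6  d4:4  d5:3  d6:0  d7:0 → peak 14
Q@5: d1:14  d2:7  d3:6  d4:1  d5:3  d6:3  d7:0 → peak 14
Q@6: d1:14  d2:7  d3:6  d4:1  d5:0  d6:3  d7:3 → peak 14
Best is Q@2, peak 14.

14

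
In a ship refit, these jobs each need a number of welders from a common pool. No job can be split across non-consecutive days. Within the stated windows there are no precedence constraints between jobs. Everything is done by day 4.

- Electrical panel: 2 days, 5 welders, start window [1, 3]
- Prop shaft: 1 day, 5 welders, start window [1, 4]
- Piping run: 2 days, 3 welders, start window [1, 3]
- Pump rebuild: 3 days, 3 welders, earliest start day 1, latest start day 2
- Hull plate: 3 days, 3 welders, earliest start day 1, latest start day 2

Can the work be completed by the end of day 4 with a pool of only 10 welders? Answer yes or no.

The minimum achievable peak is 11; 10 < 11, so no feasible schedule stays within the cap.

no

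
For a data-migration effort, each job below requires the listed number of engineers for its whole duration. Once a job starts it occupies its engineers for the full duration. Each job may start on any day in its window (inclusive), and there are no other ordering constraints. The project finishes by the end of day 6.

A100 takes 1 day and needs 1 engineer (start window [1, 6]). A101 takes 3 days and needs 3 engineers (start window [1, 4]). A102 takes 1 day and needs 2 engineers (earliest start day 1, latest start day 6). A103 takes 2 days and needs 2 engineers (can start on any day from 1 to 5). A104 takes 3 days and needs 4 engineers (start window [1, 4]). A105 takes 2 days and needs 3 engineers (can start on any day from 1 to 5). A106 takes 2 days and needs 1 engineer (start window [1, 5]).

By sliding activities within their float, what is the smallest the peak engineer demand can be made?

Early-start (A100@1, A101@1, A102@1, A103@1, A104@1, A105@1, A106@1) gives peak 16: d1:16  d2:13  d3:7  d4:0  d5:0  d6:0.
Shift A100→3, A101→4, A102→4, A105→5, A106→3.
Schedule A100@3, A101@4, A102@4, A103@1, A104@1, A105@5, A106@3: d1:6  d2:6  d3:6  d4:6  d5:6  d6:6 — peak 6.
Total engineer-days = 36 over 6 days ⇒ peak ≥ ⌈36/6⌉ = 6, so 6 is optimal.

6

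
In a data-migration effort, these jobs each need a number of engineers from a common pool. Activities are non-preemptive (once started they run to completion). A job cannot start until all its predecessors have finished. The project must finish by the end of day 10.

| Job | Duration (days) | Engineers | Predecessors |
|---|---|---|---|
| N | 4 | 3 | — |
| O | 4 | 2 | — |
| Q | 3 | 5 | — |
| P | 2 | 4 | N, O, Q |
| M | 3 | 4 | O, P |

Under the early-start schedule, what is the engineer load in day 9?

4

At early start, day 9 has: M.
Demand: 4 = 4.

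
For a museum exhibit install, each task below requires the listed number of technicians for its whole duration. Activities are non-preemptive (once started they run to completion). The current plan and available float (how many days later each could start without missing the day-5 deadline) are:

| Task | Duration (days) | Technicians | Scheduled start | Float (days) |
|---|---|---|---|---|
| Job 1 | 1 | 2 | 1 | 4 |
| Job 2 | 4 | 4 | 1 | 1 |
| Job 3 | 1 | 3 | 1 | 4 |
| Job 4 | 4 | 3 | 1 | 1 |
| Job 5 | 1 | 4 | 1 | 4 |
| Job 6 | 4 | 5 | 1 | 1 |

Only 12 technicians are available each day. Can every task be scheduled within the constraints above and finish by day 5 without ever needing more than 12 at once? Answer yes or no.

yes

Schedule Job 1@1, Job 2@1, Job 3@1, Job 4@1, Job 5@5, Job 6@2: d1:12  d2:12  d3:12  d4:12  d5:9 — peak 12 ≤ 12.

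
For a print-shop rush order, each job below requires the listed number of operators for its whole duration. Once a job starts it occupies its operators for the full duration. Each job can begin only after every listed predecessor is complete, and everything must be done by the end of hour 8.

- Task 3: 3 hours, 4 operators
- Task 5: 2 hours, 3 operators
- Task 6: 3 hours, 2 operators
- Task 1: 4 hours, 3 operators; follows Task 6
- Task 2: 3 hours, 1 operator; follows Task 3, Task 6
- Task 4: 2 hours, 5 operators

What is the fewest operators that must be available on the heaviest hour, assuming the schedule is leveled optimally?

7

Early-start (Task 3@1, Task 5@1, Task 6@1, Task 1@4, Task 2@4, Task 4@1) gives peak 14: h1:14  h2:14  h3:6  h4:4  h5:4  h6:4  h7:3  h8:0.
Shift Task 3→3, Task 5→6, Task 2→6.
Schedule Task 3@3, Task 5@6, Task 6@1, Task 1@4, Task 2@6, Task 4@1: h1:7  h2:7  h3:6  h4:7  h5:7  h6:7  h7:7  h8:1 — peak 7.
Total operator-hours = 49 over 8 hours ⇒ peak ≥ ⌈49/8⌉ = 7, so 7 is optimal.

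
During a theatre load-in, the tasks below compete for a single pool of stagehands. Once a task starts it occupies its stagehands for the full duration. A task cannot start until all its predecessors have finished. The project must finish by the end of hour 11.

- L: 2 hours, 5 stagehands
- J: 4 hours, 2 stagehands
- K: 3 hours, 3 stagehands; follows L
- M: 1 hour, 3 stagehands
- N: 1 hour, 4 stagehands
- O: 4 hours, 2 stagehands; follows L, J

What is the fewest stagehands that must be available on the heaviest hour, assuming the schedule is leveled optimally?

5

Early-start (L@1, J@1, K@3, M@1, N@1, O@5) gives peak 14: h1:14  h2:7  h3:5  h4:5  h5:5  h6:2  h7:2  h8:2  h9:0  h10:0  h11:0.
Shift J→3, M→6, N→7, O→8.
Schedule L@1, J@3, K@3, M@6, N@7, O@8: h1:5  h2:5  h3:5  h4:5  h5:5  h6:5  h7:4  h8:2  h9:2  h10:2  h11:2 — peak 5.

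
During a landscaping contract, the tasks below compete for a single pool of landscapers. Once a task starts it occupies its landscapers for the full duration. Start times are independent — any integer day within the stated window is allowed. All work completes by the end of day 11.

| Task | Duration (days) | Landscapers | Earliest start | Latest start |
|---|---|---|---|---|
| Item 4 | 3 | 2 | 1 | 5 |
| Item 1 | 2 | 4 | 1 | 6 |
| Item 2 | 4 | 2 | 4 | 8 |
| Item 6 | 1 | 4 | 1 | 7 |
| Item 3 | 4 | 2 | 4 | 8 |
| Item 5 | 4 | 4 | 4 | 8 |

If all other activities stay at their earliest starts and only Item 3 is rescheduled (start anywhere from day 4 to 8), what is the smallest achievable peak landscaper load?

Item 3@4: d1:10  d2:6  d3:2  d4:8  d5:8  d6:8  d7:8  d8:0  d9:0  d10:0  d11:0 → peak 10
Item 3@5: d1:10  d2:6  d3:2  d4:6  d5:8  d6:8  d7:8  d8:2  d9:0  d10:0  d11:0 → peak 10
Item 3@6: d1:10  d2:6  d3:2  d4:6  d5:6  d6:8  d7:8  d8:2  d9:2  d10:0  d11:0 → peak 10
Item 3@7: d1:10  d2:6  d3:2  d4:6  d5:6  d6:6  d7:8  d8:2  d9:2  d10:2  d11:0 → peak 10
Item 3@8: d1:10  d2:6  d3:2  d4:6  d5:6  d6:6  d7:6  d8:2  d9:2  d10:2  d11:2 → peak 10
Best is Item 3@4, peak 10.

10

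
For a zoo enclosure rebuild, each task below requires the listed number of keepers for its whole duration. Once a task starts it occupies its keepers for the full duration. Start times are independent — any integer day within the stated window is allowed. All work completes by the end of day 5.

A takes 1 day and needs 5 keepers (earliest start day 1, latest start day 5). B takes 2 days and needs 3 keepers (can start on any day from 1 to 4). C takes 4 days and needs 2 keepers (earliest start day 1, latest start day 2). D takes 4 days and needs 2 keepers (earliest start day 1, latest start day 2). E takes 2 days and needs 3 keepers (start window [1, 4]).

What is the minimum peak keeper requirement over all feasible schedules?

7

Early-start (A@1, B@1, C@1, D@1, E@1) gives peak 15: d1:15  d2:10  d3:4  d4:4  d5:0.
Shift B→2, D→2, E→4.
Schedule A@1, B@2, C@1, D@2, E@4: d1:7  d2:7  d3:7  d4:7  d5:5 — peak 7.
Total keeper-days = 33 over 5 days ⇒ peak ≥ ⌈33/5⌉ = 7, so 7 is optimal.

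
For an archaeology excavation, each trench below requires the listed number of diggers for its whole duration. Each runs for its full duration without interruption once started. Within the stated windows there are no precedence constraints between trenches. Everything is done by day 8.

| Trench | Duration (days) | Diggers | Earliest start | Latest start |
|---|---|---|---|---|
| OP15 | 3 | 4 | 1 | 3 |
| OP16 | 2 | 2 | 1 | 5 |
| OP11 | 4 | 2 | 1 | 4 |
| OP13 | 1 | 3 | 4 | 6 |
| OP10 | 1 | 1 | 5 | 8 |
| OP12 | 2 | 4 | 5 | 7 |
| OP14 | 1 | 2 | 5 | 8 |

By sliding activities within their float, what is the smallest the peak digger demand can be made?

Early-start (OP15@1, OP16@1, OP11@1, OP13@4, OP10@5, OP12@5, OP14@5) gives peak 8: d1:8  d2:8  d3:6  d4:5  d5:7  d6:4  d7:0  d8:0.
Shift OP11→3, OP12→6.
Schedule OP15@1, OP16@1, OP11@3, OP13@4, OP10@5, OP12@6, OP14@5: d1:6  d2:6  d3:6  d4:5  d5:5  d6:6  d7:4  d8:0 — peak 6.

6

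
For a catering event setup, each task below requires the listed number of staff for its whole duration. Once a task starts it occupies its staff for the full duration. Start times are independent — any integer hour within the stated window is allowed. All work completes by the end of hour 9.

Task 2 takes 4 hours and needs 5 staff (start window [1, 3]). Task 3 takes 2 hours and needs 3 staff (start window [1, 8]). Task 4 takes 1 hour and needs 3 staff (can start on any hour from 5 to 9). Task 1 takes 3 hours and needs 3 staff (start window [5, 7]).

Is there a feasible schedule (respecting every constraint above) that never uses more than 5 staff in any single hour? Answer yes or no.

no

The minimum achievable peak is 6; 5 < 6, so no feasible schedule stays within the cap.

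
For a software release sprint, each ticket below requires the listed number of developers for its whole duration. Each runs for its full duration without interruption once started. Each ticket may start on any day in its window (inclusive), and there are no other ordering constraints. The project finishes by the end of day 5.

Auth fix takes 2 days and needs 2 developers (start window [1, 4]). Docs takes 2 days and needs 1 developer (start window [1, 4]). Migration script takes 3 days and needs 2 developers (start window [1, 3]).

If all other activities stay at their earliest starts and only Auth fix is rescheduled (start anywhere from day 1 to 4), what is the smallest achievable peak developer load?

Auth fix@1: d1:5  d2:5  d3:2  d4:0  d5:0 → peak 5
Auth fix@2: d1:3  d2:5  d3:4  d4:0  d5:0 → peak 5
Auth fix@3: d1:3  d2:3  d3:4  d4:2  d5:0 → peak 4
Auth fix@4: d1:3  d2:3  d3:2  d4:2  d5:2 → peak 3
Best is Auth fix@4, peak 3.

3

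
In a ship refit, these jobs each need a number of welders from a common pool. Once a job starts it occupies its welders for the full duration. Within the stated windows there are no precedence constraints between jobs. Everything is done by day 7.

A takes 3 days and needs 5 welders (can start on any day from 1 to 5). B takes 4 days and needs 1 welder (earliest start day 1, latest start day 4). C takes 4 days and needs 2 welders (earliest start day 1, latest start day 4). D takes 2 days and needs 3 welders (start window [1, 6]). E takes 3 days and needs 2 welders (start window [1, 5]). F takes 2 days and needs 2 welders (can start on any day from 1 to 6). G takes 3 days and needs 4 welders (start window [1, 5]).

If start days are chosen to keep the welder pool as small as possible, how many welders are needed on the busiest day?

9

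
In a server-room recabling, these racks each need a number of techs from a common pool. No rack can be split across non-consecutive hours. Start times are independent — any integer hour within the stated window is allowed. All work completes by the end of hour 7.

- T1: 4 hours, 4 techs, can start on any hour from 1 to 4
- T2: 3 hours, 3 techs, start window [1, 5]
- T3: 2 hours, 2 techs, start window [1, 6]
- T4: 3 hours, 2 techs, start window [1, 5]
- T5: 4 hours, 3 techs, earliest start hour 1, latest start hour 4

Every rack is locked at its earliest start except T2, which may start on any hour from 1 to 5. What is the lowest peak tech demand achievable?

11

T2@1: h1:14  h2:14  h3:12  h4:7  h5:0  h6:0  h7:0 → peak 14
T2@2: h1:11  h2:14  h3:12  h4:10  h5:0  h6:0  h7:0 → peak 14
T2@3: h1:11  h2:11  h3:12  h4:10  h5:3  h6:0  h7:0 → peak 12
T2@4: h1:11  h2:11  h3:9  h4:10  h5:3  h6:3  h7:0 → peak 11
T2@5: h1:11  h2:11  h3:9  h4:7  h5:3  h6:3  h7:3 → peak 11
Best is T2@4, peak 11.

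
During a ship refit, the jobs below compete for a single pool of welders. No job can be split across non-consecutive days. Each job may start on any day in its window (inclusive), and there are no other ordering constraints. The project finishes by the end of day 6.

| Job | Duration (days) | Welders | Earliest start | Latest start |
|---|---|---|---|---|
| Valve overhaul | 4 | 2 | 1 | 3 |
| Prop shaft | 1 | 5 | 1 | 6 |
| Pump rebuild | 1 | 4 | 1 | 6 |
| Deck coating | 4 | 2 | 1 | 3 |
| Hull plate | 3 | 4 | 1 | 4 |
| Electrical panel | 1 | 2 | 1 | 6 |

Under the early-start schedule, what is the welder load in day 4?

At early start, day 4 has: Valve overhaul, Deck coating.
Demand: 2 + 2 = 4.

4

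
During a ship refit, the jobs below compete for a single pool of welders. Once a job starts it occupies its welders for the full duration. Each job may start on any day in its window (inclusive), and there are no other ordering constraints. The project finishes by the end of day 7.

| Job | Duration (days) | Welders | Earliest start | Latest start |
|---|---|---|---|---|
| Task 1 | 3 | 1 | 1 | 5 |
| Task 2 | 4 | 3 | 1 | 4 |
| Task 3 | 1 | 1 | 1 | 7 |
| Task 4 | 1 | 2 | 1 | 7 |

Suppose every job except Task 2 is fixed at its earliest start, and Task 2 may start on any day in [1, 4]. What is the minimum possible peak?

4

Task 2@1: d1:7  d2:4  d3:4  d4:3  d5:0  d6:0  d7:0 → peak 7
Task 2@2: d1:4  d2:4  d3:4  d4:3  d5:3  d6:0  d7:0 → peak 4
Task 2@3: d1:4  d2:1  d3:4  d4:3  d5:3  d6:3  d7:0 → peak 4
Task 2@4: d1:4  d2:1  d3:1  d4:3  d5:3  d6:3  d7:3 → peak 4
Best is Task 2@2, peak 4.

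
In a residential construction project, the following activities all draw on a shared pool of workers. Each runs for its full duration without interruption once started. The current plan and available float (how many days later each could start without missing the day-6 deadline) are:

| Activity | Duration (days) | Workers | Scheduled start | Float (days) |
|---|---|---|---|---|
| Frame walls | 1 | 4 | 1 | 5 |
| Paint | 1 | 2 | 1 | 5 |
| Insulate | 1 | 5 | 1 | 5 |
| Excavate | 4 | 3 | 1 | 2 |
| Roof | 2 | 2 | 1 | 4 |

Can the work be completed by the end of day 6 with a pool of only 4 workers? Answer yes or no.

no

Total worker-days = 27; over 6 days the average is 27/6 > 4, so some day must exceed 4.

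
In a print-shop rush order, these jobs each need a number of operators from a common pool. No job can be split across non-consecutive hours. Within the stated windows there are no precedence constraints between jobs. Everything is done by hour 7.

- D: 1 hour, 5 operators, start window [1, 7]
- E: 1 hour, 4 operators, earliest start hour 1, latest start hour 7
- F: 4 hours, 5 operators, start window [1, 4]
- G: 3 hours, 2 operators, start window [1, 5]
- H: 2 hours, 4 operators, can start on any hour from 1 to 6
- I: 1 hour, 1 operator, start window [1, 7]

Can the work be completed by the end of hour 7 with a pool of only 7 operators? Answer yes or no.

The minimum achievable peak is 8; 7 < 8, so no feasible schedule stays within the cap.

no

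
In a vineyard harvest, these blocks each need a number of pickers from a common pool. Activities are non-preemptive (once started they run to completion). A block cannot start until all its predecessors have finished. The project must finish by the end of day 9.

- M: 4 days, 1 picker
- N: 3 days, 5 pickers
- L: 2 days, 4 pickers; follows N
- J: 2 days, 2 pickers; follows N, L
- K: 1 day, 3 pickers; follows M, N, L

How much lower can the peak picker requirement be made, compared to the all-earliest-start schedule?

1

Early-start peak: d1:6  d2:6  d3:6  d4:5  d5:4  d6:5  d7:2  d8:0  d9:0 ⇒ 6.
Leveled (M@4, N@1, L@4, J@6, K@8): d1:5  d2:5  d3:5  d4:5  d5:5  d6:3  d7:3  d8:3  d9:0 ⇒ 5.
Reduction 6 − 5 = 1.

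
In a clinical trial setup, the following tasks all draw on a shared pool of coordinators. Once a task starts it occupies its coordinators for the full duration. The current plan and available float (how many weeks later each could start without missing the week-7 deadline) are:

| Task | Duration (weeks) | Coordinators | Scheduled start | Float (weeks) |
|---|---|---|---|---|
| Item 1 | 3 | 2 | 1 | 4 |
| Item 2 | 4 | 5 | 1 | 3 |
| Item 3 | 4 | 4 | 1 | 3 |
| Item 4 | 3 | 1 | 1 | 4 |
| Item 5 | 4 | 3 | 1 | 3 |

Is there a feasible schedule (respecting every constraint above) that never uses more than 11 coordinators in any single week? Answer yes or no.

The minimum achievable peak is 12; 11 < 12, so no feasible schedule stays within the cap.

no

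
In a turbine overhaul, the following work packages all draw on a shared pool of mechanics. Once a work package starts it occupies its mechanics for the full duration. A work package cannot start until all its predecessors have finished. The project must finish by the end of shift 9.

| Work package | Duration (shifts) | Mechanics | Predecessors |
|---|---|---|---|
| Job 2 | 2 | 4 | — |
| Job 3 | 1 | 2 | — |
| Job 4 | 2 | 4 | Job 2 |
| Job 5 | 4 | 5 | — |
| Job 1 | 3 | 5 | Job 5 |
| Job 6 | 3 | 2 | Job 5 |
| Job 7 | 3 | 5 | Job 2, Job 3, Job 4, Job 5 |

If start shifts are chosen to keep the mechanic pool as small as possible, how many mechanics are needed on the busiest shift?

Schedule Job 2@1, Job 3@1, Job 4@3, Job 5@1, Job 1@5, Job 6@5, Job 7@5: s1:11  s2:9  s3:9  s4:9  s5:12  s6:12  s7:12  s8:0  s9:0 — peak 12.

12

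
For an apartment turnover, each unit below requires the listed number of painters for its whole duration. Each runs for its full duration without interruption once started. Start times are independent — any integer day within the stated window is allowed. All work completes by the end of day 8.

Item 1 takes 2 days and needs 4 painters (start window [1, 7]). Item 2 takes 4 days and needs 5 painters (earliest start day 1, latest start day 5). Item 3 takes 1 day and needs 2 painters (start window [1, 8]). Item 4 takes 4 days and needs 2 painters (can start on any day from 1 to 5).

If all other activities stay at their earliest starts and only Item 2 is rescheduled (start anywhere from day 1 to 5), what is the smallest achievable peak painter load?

Item 2@1: d1:13  d2:11  d3:7  d4:7  d5:0  d6:0  d7:0  d8:0 → peak 13
Item 2@2: d1:8  d2:11  d3:7  d4:7  d5:5  d6:0  d7:0  d8:0 → peak 11
Item 2@3: d1:8  d2:6  d3:7  d4:7  d5:5  d6:5  d7:0  d8:0 → peak 8
Item 2@4: d1:8  d2:6  d3:2  d4:7  d5:5  d6:5  d7:5  d8:0 → peak 8
Item 2@5: d1:8  d2:6  d3:2  d4:2  d5:5  d6:5  d7:5  d8:5 → peak 8
Best is Item 2@3, peak 8.

8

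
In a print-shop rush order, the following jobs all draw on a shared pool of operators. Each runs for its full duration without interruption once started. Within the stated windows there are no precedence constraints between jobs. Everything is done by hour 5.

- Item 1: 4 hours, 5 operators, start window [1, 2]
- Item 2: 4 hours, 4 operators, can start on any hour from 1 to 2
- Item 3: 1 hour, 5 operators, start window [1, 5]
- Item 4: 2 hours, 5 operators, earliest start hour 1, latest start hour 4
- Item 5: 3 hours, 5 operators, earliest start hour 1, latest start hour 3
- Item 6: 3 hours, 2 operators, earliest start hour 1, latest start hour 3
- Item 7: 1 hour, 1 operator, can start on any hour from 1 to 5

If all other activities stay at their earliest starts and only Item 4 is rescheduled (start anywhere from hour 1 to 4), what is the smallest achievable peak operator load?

22

Item 4@1: h1:27  h2:21  h3:16  h4:9  h5:0 → peak 27
Item 4@2: h1:22  h2:21  h3:21  h4:9  h5:0 → peak 22
Item 4@3: h1:22  h2:16  h3:21  h4:14  h5:0 → peak 22
Item 4@4: h1:22  h2:16  h3:16  h4:14  h5:5 → peak 22
Best is Item 4@2, peak 22.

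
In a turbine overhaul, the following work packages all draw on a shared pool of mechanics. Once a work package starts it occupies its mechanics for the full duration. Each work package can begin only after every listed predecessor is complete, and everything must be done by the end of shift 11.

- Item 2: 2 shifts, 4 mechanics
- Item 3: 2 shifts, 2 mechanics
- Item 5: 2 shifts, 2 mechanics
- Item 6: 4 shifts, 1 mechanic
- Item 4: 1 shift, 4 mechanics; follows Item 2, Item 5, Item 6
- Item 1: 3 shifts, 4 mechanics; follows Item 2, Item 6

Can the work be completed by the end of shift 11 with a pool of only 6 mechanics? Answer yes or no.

yes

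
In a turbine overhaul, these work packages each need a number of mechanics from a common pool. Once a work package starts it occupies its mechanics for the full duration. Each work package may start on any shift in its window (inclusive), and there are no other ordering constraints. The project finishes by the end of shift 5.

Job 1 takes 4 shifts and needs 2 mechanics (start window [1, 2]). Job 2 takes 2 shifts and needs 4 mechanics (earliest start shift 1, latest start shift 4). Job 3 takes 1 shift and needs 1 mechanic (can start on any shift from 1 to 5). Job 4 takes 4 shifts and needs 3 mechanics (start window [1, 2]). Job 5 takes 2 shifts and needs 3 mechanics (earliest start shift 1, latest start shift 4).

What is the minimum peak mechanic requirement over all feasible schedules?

9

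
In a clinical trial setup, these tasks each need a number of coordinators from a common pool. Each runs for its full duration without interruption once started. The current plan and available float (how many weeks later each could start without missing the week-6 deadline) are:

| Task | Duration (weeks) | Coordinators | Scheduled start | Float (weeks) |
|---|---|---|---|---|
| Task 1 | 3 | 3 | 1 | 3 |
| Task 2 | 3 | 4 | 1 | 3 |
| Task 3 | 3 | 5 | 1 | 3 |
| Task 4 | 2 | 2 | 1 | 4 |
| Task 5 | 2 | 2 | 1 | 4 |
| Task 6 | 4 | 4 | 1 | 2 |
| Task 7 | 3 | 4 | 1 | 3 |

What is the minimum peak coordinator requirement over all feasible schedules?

12

Early-start (Task 1@1, Task 2@1, Task 3@1, Task 4@1, Task 5@1, Task 6@1, Task 7@1) gives peak 24: w1:24  w2:24  w3:20  w4:4  w5:0  w6:0.
Shift Task 2→4, Task 6→3, Task 7→4.
Schedule Task 1@1, Task 2@4, Task 3@1, Task 4@1, Task 5@1, Task 6@3, Task 7@4: w1:12  w2:12  w3:12  w4:12  w5:12  w6:12 — peak 12.
Total coordinator-weeks = 72 over 6 weeks ⇒ peak ≥ ⌈72/6⌉ = 12, so 12 is optimal.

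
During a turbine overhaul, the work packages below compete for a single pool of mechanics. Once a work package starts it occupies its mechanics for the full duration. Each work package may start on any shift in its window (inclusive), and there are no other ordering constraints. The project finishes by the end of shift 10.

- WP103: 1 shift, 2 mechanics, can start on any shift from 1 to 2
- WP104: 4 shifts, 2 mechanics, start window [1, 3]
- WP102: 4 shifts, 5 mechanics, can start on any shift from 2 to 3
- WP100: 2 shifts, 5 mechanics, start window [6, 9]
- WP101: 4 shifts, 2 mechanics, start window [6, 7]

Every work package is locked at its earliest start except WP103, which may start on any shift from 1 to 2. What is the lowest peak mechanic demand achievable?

7

WP103@1: s1:4  s2:7  s3:7  s4:7  s5:5  s6:7  s7:7  s8:2  s9:2  s10:0 → peak 7
WP103@2: s1:2  s2:9  s3:7  s4:7  s5:5  s6:7  s7:7  s8:2  s9:2  s10:0 → peak 9
Best is WP103@1, peak 7.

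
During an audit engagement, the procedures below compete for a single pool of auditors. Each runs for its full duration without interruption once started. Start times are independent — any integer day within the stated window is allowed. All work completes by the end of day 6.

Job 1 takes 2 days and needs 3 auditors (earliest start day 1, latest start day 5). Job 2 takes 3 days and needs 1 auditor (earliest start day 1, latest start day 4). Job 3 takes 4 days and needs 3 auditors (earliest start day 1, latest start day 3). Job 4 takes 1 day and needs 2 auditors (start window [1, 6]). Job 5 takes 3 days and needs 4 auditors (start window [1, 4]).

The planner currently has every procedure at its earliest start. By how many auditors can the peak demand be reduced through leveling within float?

Early-start peak: d1:13  d2:11  d3:8  d4:3  d5:0  d6:0 ⇒ 13.
Leveled (Job 1@1, Job 2@1, Job 3@1, Job 4@3, Job 5@4): d1:7  d2:7  d3:6  d4:7  d5:4  d6:4 ⇒ 7.
Reduction 13 − 7 = 6.

6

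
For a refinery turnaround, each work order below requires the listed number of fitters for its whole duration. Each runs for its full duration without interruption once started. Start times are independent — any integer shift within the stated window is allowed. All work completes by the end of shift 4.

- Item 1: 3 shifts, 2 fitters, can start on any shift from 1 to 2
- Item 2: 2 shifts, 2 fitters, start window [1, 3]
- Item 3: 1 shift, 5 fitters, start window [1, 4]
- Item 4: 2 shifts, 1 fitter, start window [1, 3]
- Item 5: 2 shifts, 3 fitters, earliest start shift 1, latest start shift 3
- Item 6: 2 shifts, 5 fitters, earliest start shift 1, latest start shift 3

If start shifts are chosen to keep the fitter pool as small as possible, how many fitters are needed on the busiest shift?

Early-start (Item 1@1, Item 2@1, Item 3@1, Item 4@1, Item 5@1, Item 6@1) gives peak 18: s1:18  s2:13  s3:2  s4:0.
Shift Item 3→4, Item 4→3, Item 5→3.
Schedule Item 1@1, Item 2@1, Item 3@4, Item 4@3, Item 5@3, Item 6@1: s1:9  s2:9  s3:6  s4:9 — peak 9.
Total fitter-shifts = 33 over 4 shifts ⇒ peak ≥ ⌈33/4⌉ = 9, so 9 is optimal.

9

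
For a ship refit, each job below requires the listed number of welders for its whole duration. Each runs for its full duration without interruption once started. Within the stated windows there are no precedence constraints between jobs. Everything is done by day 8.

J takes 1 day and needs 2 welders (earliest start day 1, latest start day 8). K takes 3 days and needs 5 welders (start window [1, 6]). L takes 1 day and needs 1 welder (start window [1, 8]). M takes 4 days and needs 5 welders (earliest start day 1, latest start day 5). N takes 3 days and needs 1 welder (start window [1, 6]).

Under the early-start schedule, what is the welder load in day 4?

At early start, day 4 has: M.
Demand: 5 = 5.

5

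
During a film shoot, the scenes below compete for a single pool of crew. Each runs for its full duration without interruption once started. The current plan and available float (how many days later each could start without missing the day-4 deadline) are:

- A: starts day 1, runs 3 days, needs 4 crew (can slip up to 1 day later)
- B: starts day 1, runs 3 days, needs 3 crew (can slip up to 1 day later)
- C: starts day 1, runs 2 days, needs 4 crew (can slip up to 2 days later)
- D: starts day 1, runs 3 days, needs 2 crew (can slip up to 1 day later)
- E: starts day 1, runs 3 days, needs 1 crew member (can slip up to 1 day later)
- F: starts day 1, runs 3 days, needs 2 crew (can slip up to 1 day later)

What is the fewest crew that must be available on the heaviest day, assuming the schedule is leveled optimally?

Schedule A@1, B@1, C@1, D@1, E@1, F@1: d1:16  d2:16  d3:12  d4:0 — peak 16.

16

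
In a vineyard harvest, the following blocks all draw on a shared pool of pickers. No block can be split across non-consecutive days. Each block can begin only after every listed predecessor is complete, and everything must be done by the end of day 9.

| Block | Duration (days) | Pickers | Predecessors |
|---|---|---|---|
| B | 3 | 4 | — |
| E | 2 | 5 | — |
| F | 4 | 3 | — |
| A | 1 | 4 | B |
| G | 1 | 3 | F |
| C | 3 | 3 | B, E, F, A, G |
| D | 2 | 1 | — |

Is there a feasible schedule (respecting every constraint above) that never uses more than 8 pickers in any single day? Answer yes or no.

yes

Schedule B@1, E@4, F@1, A@6, G@5, C@7, D@1: d1:8  d2:8  d3:7  d4:8  d5:8  d6:4  d7:3  d8:3  d9:3 — peak 8 ≤ 8.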